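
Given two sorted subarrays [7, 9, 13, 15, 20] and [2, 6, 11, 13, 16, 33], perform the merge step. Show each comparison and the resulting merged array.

Merging process:

Compare 7 vs 2: take 2 from right. Merged: [2]
Compare 7 vs 6: take 6 from right. Merged: [2, 6]
Compare 7 vs 11: take 7 from left. Merged: [2, 6, 7]
Compare 9 vs 11: take 9 from left. Merged: [2, 6, 7, 9]
Compare 13 vs 11: take 11 from right. Merged: [2, 6, 7, 9, 11]
Compare 13 vs 13: take 13 from left. Merged: [2, 6, 7, 9, 11, 13]
Compare 15 vs 13: take 13 from right. Merged: [2, 6, 7, 9, 11, 13, 13]
Compare 15 vs 16: take 15 from left. Merged: [2, 6, 7, 9, 11, 13, 13, 15]
Compare 20 vs 16: take 16 from right. Merged: [2, 6, 7, 9, 11, 13, 13, 15, 16]
Compare 20 vs 33: take 20 from left. Merged: [2, 6, 7, 9, 11, 13, 13, 15, 16, 20]
Append remaining from right: [33]. Merged: [2, 6, 7, 9, 11, 13, 13, 15, 16, 20, 33]

Final merged array: [2, 6, 7, 9, 11, 13, 13, 15, 16, 20, 33]
Total comparisons: 10

The merged array is [2, 6, 7, 9, 11, 13, 13, 15, 16, 20, 33], requiring 10 comparisons. The merge step runs in O(n) time where n is the total number of elements.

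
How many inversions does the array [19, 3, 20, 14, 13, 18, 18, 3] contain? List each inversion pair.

Finding inversions in [19, 3, 20, 14, 13, 18, 18, 3]:

(0, 1): arr[0]=19 > arr[1]=3
(0, 3): arr[0]=19 > arr[3]=14
(0, 4): arr[0]=19 > arr[4]=13
(0, 5): arr[0]=19 > arr[5]=18
(0, 6): arr[0]=19 > arr[6]=18
(0, 7): arr[0]=19 > arr[7]=3
(2, 3): arr[2]=20 > arr[3]=14
(2, 4): arr[2]=20 > arr[4]=13
(2, 5): arr[2]=20 > arr[5]=18
(2, 6): arr[2]=20 > arr[6]=18
(2, 7): arr[2]=20 > arr[7]=3
(3, 4): arr[3]=14 > arr[4]=13
(3, 7): arr[3]=14 > arr[7]=3
(4, 7): arr[4]=13 > arr[7]=3
(5, 7): arr[5]=18 > arr[7]=3
(6, 7): arr[6]=18 > arr[7]=3

Total inversions: 16

The array has 16 inversion(s): (0,1), (0,3), (0,4), (0,5), (0,6), (0,7), (2,3), (2,4), (2,5), (2,6), (2,7), (3,4), (3,7), (4,7), (5,7), (6,7). Each pair (i,j) satisfies i < j and arr[i] > arr[j].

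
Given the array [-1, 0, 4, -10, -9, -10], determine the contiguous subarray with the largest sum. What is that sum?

Using Kadane's algorithm on [-1, 0, 4, -10, -9, -10]:

Scanning through the array:
Position 1 (value 0): max_ending_here = 0, max_so_far = 0
Position 2 (value 4): max_ending_here = 4, max_so_far = 4
Position 3 (value -10): max_ending_here = -6, max_so_far = 4
Position 4 (value -9): max_ending_here = -9, max_so_far = 4
Position 5 (value -10): max_ending_here = -10, max_so_far = 4

Maximum subarray: [0, 4]
Maximum sum: 4

The maximum subarray is [0, 4] with sum 4. This subarray runs from index 1 to index 2.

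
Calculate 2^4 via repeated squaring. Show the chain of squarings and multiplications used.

Computing 2^4 by squaring (build up from 2^1; each line after the first costs one multiplication):

2^1 = 2
2^2 = (2^1)^2 = 2^2 = 4
2^4 = (2^2)^2 = 4^2 = 16

Result: 16
Multiplications needed: 2 (2 lines after 2^1)

2^4 = 16. Using exponentiation by squaring, this requires 2 multiplications. The key idea: if the exponent is even, square the half-power; if odd, multiply by the base once.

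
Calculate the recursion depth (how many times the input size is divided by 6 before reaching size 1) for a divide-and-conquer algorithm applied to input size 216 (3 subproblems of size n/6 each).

For divide and conquer with division factor 6:

Problem sizes at each level:
Level 0: 216
Level 1: 36
Level 2: 6
Level 3: 1

The root is level 0 and the size-1 base case is level 3 (the tree spans levels 0 through 3, i.e. 4 levels counting the root), so the depth is the number of divisions: log_6(216) = 3

The recursion tree depth is log_6(216) = 3. At each level, the problem size is divided by 6, so it takes 3 divisions to reduce to a base case of size 1. The algorithm makes 3 recursive calls at each level.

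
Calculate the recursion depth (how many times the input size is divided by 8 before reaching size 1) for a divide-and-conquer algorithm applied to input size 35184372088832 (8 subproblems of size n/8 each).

For divide and conquer with division factor 8:

Problem sizes at each level:
Level 0: 35184372088832
Level 1: 4398046511104
Level 2: 549755813888
Level 3: 68719476736
Level 4: 8589934592
Level 5: 1073741824
Level 6: 134217728
Level 7: 16777216
Level 8: 2097152
Level 9: 262144
Level 10: 32768
Level 11: 4096
Level 12: 512
Level 13: 64
Level 14: 8
Level 15: 1

The root is level 0 and the size-1 base case is level 15 (the tree spans levels 0 through 15, i.e. 16 levels counting the root), so the depth is the number of divisions: log_8(35184372088832) = 15

The recursion tree depth is log_8(35184372088832) = 15. At each level, the problem size is divided by 8, so it takes 15 divisions to reduce to a base case of size 1. The algorithm makes 8 recursive calls at each level.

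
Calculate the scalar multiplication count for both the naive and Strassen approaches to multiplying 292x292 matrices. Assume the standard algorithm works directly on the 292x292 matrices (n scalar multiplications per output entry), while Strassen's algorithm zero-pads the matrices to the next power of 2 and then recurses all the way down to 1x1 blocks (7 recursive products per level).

Matrix multiplication for 292x292 matrices:

Strassen's algorithm requires power-of-2 dimensions. Pad 292x292 to 512x512 (next power of 2).

Standard algorithm: 292^3 = 24897088 multiplications
Strassen's algorithm: 7^(log2(512)) = 7^9 = 40353607 multiplications
Difference: 24897088 - 40353607 = -15456519 (Strassen uses MORE here due to padding overhead — for small or just-over-power-of-2 n, padding can outweigh the per-level savings)

Standard: 24897088 multiplications (292^3). Strassen: 40353607 multiplications (7^9, after padding to 512x512). Strassen reduces 8 recursive multiplications to 7 at each level.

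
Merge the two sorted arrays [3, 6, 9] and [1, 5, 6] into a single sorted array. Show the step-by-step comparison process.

Merging process:

Compare 3 vs 1: take 1 from right. Merged: [1]
Compare 3 vs 5: take 3 from left. Merged: [1, 3]
Compare 6 vs 5: take 5 from right. Merged: [1, 3, 5]
Compare 6 vs 6: take 6 from left. Merged: [1, 3, 5, 6]
Compare 9 vs 6: take 6 from right. Merged: [1, 3, 5, 6, 6]
Append remaining from left: [9]. Merged: [1, 3, 5, 6, 6, 9]

Final merged array: [1, 3, 5, 6, 6, 9]
Total comparisons: 5

The merged array is [1, 3, 5, 6, 6, 9], requiring 5 comparisons. The merge step runs in O(n) time where n is the total number of elements.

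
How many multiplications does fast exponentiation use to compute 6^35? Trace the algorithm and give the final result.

Computing 6^35 by squaring (build up from 6^1; each line after the first costs one multiplication):

6^1 = 6
6^2 = (6^1)^2 = 6^2 = 36
6^4 = (6^2)^2 = 36^2 = 1296
6^8 = (6^4)^2 = 1296^2 = 1679616
6^16 = (6^8)^2 = 1679616^2 = 2821109907456
6^17 = 6 * 6^16 = 6 * 2821109907456 = 16926659444736
6^34 = (6^17)^2 = 16926659444736^2 = 286511799958070431838109696
6^35 = 6 * 6^34 = 6 * 286511799958070431838109696 = 1719070799748422591028658176

Result: 1719070799748422591028658176
Multiplications needed: 7 (7 lines after 6^1)

6^35 = 1719070799748422591028658176. Using exponentiation by squaring, this requires 7 multiplications. The key idea: if the exponent is even, square the half-power; if odd, multiply by the base once.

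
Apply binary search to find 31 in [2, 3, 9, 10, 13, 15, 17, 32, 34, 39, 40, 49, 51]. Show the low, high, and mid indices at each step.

Binary search for 31 in [2, 3, 9, 10, 13, 15, 17, 32, 34, 39, 40, 49, 51]:

lo=0, hi=12, mid=6, arr[mid]=17 -> 17 < 31, search right half
lo=7, hi=12, mid=9, arr[mid]=39 -> 39 > 31, search left half
lo=7, hi=8, mid=7, arr[mid]=32 -> 32 > 31, search left half
lo=7 > hi=6, target 31 not found

Binary search determines that 31 is not in the array after 3 comparisons. The search space was exhausted without finding the target.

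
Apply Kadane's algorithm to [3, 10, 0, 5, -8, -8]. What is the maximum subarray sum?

Using Kadane's algorithm on [3, 10, 0, 5, -8, -8]:

Scanning through the array:
Position 1 (value 10): max_ending_here = 13, max_so_far = 13
Position 2 (value 0): max_ending_here = 13, max_so_far = 13
Position 3 (value 5): max_ending_here = 18, max_so_far = 18
Position 4 (value -8): max_ending_here = 10, max_so_far = 18
Position 5 (value -8): max_ending_here = 2, max_so_far = 18

Maximum subarray: [3, 10, 0, 5]
Maximum sum: 18

The maximum subarray is [3, 10, 0, 5] with sum 18. This subarray runs from index 0 to index 3.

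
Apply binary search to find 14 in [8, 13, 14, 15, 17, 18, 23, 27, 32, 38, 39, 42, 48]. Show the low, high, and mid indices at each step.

Binary search for 14 in [8, 13, 14, 15, 17, 18, 23, 27, 32, 38, 39, 42, 48]:

lo=0, hi=12, mid=6, arr[mid]=23 -> 23 > 14, search left half
lo=0, hi=5, mid=2, arr[mid]=14 -> Found target at index 2!

Binary search finds 14 at index 2 after 2 comparisons. The search repeatedly halves the search space by comparing with the middle element.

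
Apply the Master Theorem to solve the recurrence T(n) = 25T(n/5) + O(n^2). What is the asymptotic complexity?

Master Theorem for T(n) = 25T(n/5) + O(n^2):

a = 25, b = 5, c = 2
log_b(a) = log_5(25) = 2.0000

Case 2: c = 2 = log_5(25) = 2.0000
T(n) = O(n^2 log n) = O(n^2 log n)

For T(n) = 25T(n/5) + O(n^2): log_5(25) = 2.0000. This is Case 2 of the Master Theorem (c = log_b(a), equal work at all levels), giving O(n^2 log n).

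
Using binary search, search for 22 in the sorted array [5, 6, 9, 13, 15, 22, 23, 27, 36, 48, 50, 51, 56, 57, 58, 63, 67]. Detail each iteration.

Binary search for 22 in [5, 6, 9, 13, 15, 22, 23, 27, 36, 48, 50, 51, 56, 57, 58, 63, 67]:

lo=0, hi=16, mid=8, arr[mid]=36 -> 36 > 22, search left half
lo=0, hi=7, mid=3, arr[mid]=13 -> 13 < 22, search right half
lo=4, hi=7, mid=5, arr[mid]=22 -> Found target at index 5!

Binary search finds 22 at index 5 after 3 comparisons. The search repeatedly halves the search space by comparing with the middle element.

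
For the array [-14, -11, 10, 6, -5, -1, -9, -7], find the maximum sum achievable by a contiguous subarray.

Using Kadane's algorithm on [-14, -11, 10, 6, -5, -1, -9, -7]:

Scanning through the array:
Position 1 (value -11): max_ending_here = -11, max_so_far = -11
Position 2 (value 10): max_ending_here = 10, max_so_far = 10
Position 3 (value 6): max_ending_here = 16, max_so_far = 16
Position 4 (value -5): max_ending_here = 11, max_so_far = 16
Position 5 (value -1): max_ending_here = 10, max_so_far = 16
Position 6 (value -9): max_ending_here = 1, max_so_far = 16
Position 7 (value -7): max_ending_here = -6, max_so_far = 16

Maximum subarray: [10, 6]
Maximum sum: 16

The maximum subarray is [10, 6] with sum 16. This subarray runs from index 2 to index 3.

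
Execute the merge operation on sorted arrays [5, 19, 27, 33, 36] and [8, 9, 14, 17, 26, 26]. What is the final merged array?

Merging process:

Compare 5 vs 8: take 5 from left. Merged: [5]
Compare 19 vs 8: take 8 from right. Merged: [5, 8]
Compare 19 vs 9: take 9 from right. Merged: [5, 8, 9]
Compare 19 vs 14: take 14 from right. Merged: [5, 8, 9, 14]
Compare 19 vs 17: take 17 from right. Merged: [5, 8, 9, 14, 17]
Compare 19 vs 26: take 19 from left. Merged: [5, 8, 9, 14, 17, 19]
Compare 27 vs 26: take 26 from right. Merged: [5, 8, 9, 14, 17, 19, 26]
Compare 27 vs 26: take 26 from right. Merged: [5, 8, 9, 14, 17, 19, 26, 26]
Append remaining from left: [27, 33, 36]. Merged: [5, 8, 9, 14, 17, 19, 26, 26, 27, 33, 36]

Final merged array: [5, 8, 9, 14, 17, 19, 26, 26, 27, 33, 36]
Total comparisons: 8

The merged array is [5, 8, 9, 14, 17, 19, 26, 26, 27, 33, 36], requiring 8 comparisons. The merge step runs in O(n) time where n is the total number of elements.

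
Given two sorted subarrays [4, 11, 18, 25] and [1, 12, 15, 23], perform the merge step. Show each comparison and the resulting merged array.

Merging process:

Compare 4 vs 1: take 1 from right. Merged: [1]
Compare 4 vs 12: take 4 from left. Merged: [1, 4]
Compare 11 vs 12: take 11 from left. Merged: [1, 4, 11]
Compare 18 vs 12: take 12 from right. Merged: [1, 4, 11, 12]
Compare 18 vs 15: take 15 from right. Merged: [1, 4, 11, 12, 15]
Compare 18 vs 23: take 18 from left. Merged: [1, 4, 11, 12, 15, 18]
Compare 25 vs 23: take 23 from right. Merged: [1, 4, 11, 12, 15, 18, 23]
Append remaining from left: [25]. Merged: [1, 4, 11, 12, 15, 18, 23, 25]

Final merged array: [1, 4, 11, 12, 15, 18, 23, 25]
Total comparisons: 7

The merged array is [1, 4, 11, 12, 15, 18, 23, 25], requiring 7 comparisons. The merge step runs in O(n) time where n is the total number of elements.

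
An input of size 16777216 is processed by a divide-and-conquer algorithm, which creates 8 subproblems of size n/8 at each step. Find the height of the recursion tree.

For divide and conquer with division factor 8:

Problem sizes at each level:
Level 0: 16777216
Level 1: 2097152
Level 2: 262144
Level 3: 32768
Level 4: 4096
Level 5: 512
Level 6: 64
Level 7: 8
Level 8: 1

The root is level 0 and the size-1 base case is level 8 (the tree spans levels 0 through 8, i.e. 9 levels counting the root), so the depth is the number of divisions: log_8(16777216) = 8

The recursion tree depth is log_8(16777216) = 8. At each level, the problem size is divided by 8, so it takes 8 divisions to reduce to a base case of size 1. The algorithm makes 8 recursive calls at each level.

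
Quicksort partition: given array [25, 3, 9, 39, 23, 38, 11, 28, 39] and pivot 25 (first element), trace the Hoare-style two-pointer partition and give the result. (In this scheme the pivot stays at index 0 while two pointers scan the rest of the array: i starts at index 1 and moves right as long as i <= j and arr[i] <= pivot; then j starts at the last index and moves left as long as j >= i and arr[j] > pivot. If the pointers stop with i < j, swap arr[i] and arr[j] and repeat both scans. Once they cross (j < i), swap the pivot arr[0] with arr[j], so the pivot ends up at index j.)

Hoare-style two-pointer partition with pivot = 25:

Initial array: [25, 3, 9, 39, 23, 38, 11, 28, 39]

Pointers start at i = 1, j = 8.
i stops at index 3 (arr[3]=39 > 25), j stops at index 6 (arr[6]=11 <= 25): swap arr[3] and arr[6], array becomes [25, 3, 9, 11, 23, 38, 39, 28, 39]
i ends at 5, j ends at 4: the pointers have crossed (j < i), so scanning stops.

Swap pivot arr[0] with arr[4] to place pivot at position 4: [23, 3, 9, 11, 25, 38, 39, 28, 39]
Pivot position: 4

After partitioning with pivot 25, the array becomes [23, 3, 9, 11, 25, 38, 39, 28, 39]. The pivot is placed at index 4. All elements to the left of the pivot are <= 25, and all elements to the right are > 25.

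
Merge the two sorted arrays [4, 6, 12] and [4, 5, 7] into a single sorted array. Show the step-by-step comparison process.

Merging process:

Compare 4 vs 4: take 4 from left. Merged: [4]
Compare 6 vs 4: take 4 from right. Merged: [4, 4]
Compare 6 vs 5: take 5 from right. Merged: [4, 4, 5]
Compare 6 vs 7: take 6 from left. Merged: [4, 4, 5, 6]
Compare 12 vs 7: take 7 from right. Merged: [4, 4, 5, 6, 7]
Append remaining from left: [12]. Merged: [4, 4, 5, 6, 7, 12]

Final merged array: [4, 4, 5, 6, 7, 12]
Total comparisons: 5

The merged array is [4, 4, 5, 6, 7, 12], requiring 5 comparisons. The merge step runs in O(n) time where n is the total number of elements.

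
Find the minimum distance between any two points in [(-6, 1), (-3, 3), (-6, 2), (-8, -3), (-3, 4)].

Computing all pairwise distances among 5 points:

d((-6, 1), (-3, 3)) = 3.6056
d((-6, 1), (-6, 2)) = 1.0 <-- minimum
d((-6, 1), (-8, -3)) = 4.4721
d((-6, 1), (-3, 4)) = 4.2426
d((-3, 3), (-6, 2)) = 3.1623
d((-3, 3), (-8, -3)) = 7.8102
d((-3, 3), (-3, 4)) = 1.0 <-- minimum
d((-6, 2), (-8, -3)) = 5.3852
d((-6, 2), (-3, 4)) = 3.6056
d((-8, -3), (-3, 4)) = 8.6023

Minimum distance: 1.0 (tie among 2 pairs: (-6, 1) and (-6, 2); (-3, 3) and (-3, 4))

The minimum Euclidean distance is 1.0. There is a tie: 2 pairs achieve this minimum — (-6, 1) and (-6, 2); (-3, 3) and (-3, 4). Any of these is a valid closest pair. For 5 points, brute-force pairwise comparison is shown above. For large n, the divide-and-conquer algorithm (sort by x, recurse on halves, check the dividing strip) achieves O(n log n).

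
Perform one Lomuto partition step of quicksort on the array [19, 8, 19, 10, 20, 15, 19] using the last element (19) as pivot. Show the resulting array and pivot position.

Lomuto partition with pivot = 19:

Initial array: [19, 8, 19, 10, 20, 15, 19]

arr[0]=19 <= 19: swap with position 0, array becomes [19, 8, 19, 10, 20, 15, 19]
arr[1]=8 <= 19: swap with position 1, array becomes [19, 8, 19, 10, 20, 15, 19]
arr[2]=19 <= 19: swap with position 2, array becomes [19, 8, 19, 10, 20, 15, 19]
arr[3]=10 <= 19: swap with position 3, array becomes [19, 8, 19, 10, 20, 15, 19]
arr[4]=20 > 19: no swap
arr[5]=15 <= 19: swap with position 4, array becomes [19, 8, 19, 10, 15, 20, 19]

Place pivot at position 5: [19, 8, 19, 10, 15, 19, 20]
Pivot position: 5

After partitioning with pivot 19, the array becomes [19, 8, 19, 10, 15, 19, 20]. The pivot is placed at index 5. All elements to the left of the pivot are <= 19, and all elements to the right are > 19.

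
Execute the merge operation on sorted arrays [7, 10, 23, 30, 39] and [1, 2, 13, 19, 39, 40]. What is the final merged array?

Merging process:

Compare 7 vs 1: take 1 from right. Merged: [1]
Compare 7 vs 2: take 2 from right. Merged: [1, 2]
Compare 7 vs 13: take 7 from left. Merged: [1, 2, 7]
Compare 10 vs 13: take 10 from left. Merged: [1, 2, 7, 10]
Compare 23 vs 13: take 13 from right. Merged: [1, 2, 7, 10, 13]
Compare 23 vs 19: take 19 from right. Merged: [1, 2, 7, 10, 13, 19]
Compare 23 vs 39: take 23 from left. Merged: [1, 2, 7, 10, 13, 19, 23]
Compare 30 vs 39: take 30 from left. Merged: [1, 2, 7, 10, 13, 19, 23, 30]
Compare 39 vs 39: take 39 from left. Merged: [1, 2, 7, 10, 13, 19, 23, 30, 39]
Append remaining from right: [39, 40]. Merged: [1, 2, 7, 10, 13, 19, 23, 30, 39, 39, 40]

Final merged array: [1, 2, 7, 10, 13, 19, 23, 30, 39, 39, 40]
Total comparisons: 9

The merged array is [1, 2, 7, 10, 13, 19, 23, 30, 39, 39, 40], requiring 9 comparisons. The merge step runs in O(n) time where n is the total number of elements.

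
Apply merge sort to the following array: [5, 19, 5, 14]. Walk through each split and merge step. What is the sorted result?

Merge sort trace:

Split: [5, 19, 5, 14] -> [5, 19] and [5, 14]
  Split: [5, 19] -> [5] and [19]
  Merge: [5] + [19] -> [5, 19]
  Split: [5, 14] -> [5] and [14]
  Merge: [5] + [14] -> [5, 14]
Merge: [5, 19] + [5, 14] -> [5, 5, 14, 19]

Final sorted array: [5, 5, 14, 19]

The merge sort proceeds by recursively splitting the array and merging sorted halves.
After all merges, the sorted array is [5, 5, 14, 19].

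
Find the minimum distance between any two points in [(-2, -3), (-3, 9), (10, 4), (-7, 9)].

Computing all pairwise distances among 4 points:

d((-2, -3), (-3, 9)) = 12.0416
d((-2, -3), (10, 4)) = 13.8924
d((-2, -3), (-7, 9)) = 13.0
d((-3, 9), (10, 4)) = 13.9284
d((-3, 9), (-7, 9)) = 4.0 <-- minimum
d((10, 4), (-7, 9)) = 17.72

Closest pair: (-3, 9) and (-7, 9) with distance 4.0

The closest pair is (-3, 9) and (-7, 9) with Euclidean distance 4.0. For 4 points, brute-force pairwise comparison is shown above. For large n, the divide-and-conquer algorithm (sort by x, recurse on halves, check the dividing strip) achieves O(n log n).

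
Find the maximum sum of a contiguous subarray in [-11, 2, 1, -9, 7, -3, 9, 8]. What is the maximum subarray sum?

Using Kadane's algorithm on [-11, 2, 1, -9, 7, -3, 9, 8]:

Scanning through the array:
Position 1 (value 2): max_ending_here = 2, max_so_far = 2
Position 2 (value 1): max_ending_here = 3, max_so_far = 3
Position 3 (value -9): max_ending_here = -6, max_so_far = 3
Position 4 (value 7): max_ending_here = 7, max_so_far = 7
Position 5 (value -3): max_ending_here = 4, max_so_far = 7
Position 6 (value 9): max_ending_here = 13, max_so_far = 13
Position 7 (value 8): max_ending_here = 21, max_so_far = 21

Maximum subarray: [7, -3, 9, 8]
Maximum sum: 21

The maximum subarray is [7, -3, 9, 8] with sum 21. This subarray runs from index 4 to index 7.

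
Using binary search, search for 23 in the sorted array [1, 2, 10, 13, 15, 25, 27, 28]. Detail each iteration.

Binary search for 23 in [1, 2, 10, 13, 15, 25, 27, 28]:

lo=0, hi=7, mid=3, arr[mid]=13 -> 13 < 23, search right half
lo=4, hi=7, mid=5, arr[mid]=25 -> 25 > 23, search left half
lo=4, hi=4, mid=4, arr[mid]=15 -> 15 < 23, search right half
lo=5 > hi=4, target 23 not found

Binary search determines that 23 is not in the array after 3 comparisons. The search space was exhausted without finding the target.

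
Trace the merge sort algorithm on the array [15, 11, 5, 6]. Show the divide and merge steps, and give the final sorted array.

Merge sort trace:

Split: [15, 11, 5, 6] -> [15, 11] and [5, 6]
  Split: [15, 11] -> [15] and [11]
  Merge: [15] + [11] -> [11, 15]
  Split: [5, 6] -> [5] and [6]
  Merge: [5] + [6] -> [5, 6]
Merge: [11, 15] + [5, 6] -> [5, 6, 11, 15]

Final sorted array: [5, 6, 11, 15]

The merge sort proceeds by recursively splitting the array and merging sorted halves.
After all merges, the sorted array is [5, 6, 11, 15].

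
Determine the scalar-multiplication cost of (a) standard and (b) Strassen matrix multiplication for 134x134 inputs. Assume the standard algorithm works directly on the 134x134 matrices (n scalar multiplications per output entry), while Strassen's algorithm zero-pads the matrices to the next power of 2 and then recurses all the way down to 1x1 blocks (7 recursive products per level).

Matrix multiplication for 134x134 matrices:

Strassen's algorithm requires power-of-2 dimensions. Pad 134x134 to 256x256 (next power of 2).

Standard algorithm: 134^3 = 2406104 multiplications
Strassen's algorithm: 7^(log2(256)) = 7^8 = 5764801 multiplications
Difference: 2406104 - 5764801 = -3358697 (Strassen uses MORE here due to padding overhead — for small or just-over-power-of-2 n, padding can outweigh the per-level savings)

Standard: 2406104 multiplications (134^3). Strassen: 5764801 multiplications (7^8, after padding to 256x256). Strassen reduces 8 recursive multiplications to 7 at each level.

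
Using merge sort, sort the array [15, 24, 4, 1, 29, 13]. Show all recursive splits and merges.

Merge sort trace:

Split: [15, 24, 4, 1, 29, 13] -> [15, 24, 4] and [1, 29, 13]
  Split: [15, 24, 4] -> [15] and [24, 4]
    Split: [24, 4] -> [24] and [4]
    Merge: [24] + [4] -> [4, 24]
  Merge: [15] + [4, 24] -> [4, 15, 24]
  Split: [1, 29, 13] -> [1] and [29, 13]
    Split: [29, 13] -> [29] and [13]
    Merge: [29] + [13] -> [13, 29]
  Merge: [1] + [13, 29] -> [1, 13, 29]
Merge: [4, 15, 24] + [1, 13, 29] -> [1, 4, 13, 15, 24, 29]

Final sorted array: [1, 4, 13, 15, 24, 29]

The merge sort proceeds by recursively splitting the array and merging sorted halves.
After all merges, the sorted array is [1, 4, 13, 15, 24, 29].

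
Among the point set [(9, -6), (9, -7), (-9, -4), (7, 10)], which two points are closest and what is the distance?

Computing all pairwise distances among 4 points:

d((9, -6), (9, -7)) = 1.0 <-- minimum
d((9, -6), (-9, -4)) = 18.1108
d((9, -6), (7, 10)) = 16.1245
d((9, -7), (-9, -4)) = 18.2483
d((9, -7), (7, 10)) = 17.1172
d((-9, -4), (7, 10)) = 21.2603

Closest pair: (9, -6) and (9, -7) with distance 1.0

The closest pair is (9, -6) and (9, -7) with Euclidean distance 1.0. For 4 points, brute-force pairwise comparison is shown above. For large n, the divide-and-conquer algorithm (sort by x, recurse on halves, check the dividing strip) achieves O(n log n).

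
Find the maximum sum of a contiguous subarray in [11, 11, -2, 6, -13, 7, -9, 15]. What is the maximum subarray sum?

Using Kadane's algorithm on [11, 11, -2, 6, -13, 7, -9, 15]:

Scanning through the array:
Position 1 (value 11): max_ending_here = 22, max_so_far = 22
Position 2 (value -2): max_ending_here = 20, max_so_far = 22
Position 3 (value 6): max_ending_here = 26, max_so_far = 26
Position 4 (value -13): max_ending_here = 13, max_so_far = 26
Position 5 (value 7): max_ending_here = 20, max_so_far = 26
Position 6 (value -9): max_ending_here = 11, max_so_far = 26
Position 7 (value 15): max_ending_here = 26, max_so_far = 26

Maximum subarray: [11, 11, -2, 6]
Maximum sum: 26

The maximum subarray is [11, 11, -2, 6] with sum 26. This subarray runs from index 0 to index 3.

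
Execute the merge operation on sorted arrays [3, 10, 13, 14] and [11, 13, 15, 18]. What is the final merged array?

Merging process:

Compare 3 vs 11: take 3 from left. Merged: [3]
Compare 10 vs 11: take 10 from left. Merged: [3, 10]
Compare 13 vs 11: take 11 from right. Merged: [3, 10, 11]
Compare 13 vs 13: take 13 from left. Merged: [3, 10, 11, 13]
Compare 14 vs 13: take 13 from right. Merged: [3, 10, 11, 13, 13]
Compare 14 vs 15: take 14 from left. Merged: [3, 10, 11, 13, 13, 14]
Append remaining from right: [15, 18]. Merged: [3, 10, 11, 13, 13, 14, 15, 18]

Final merged array: [3, 10, 11, 13, 13, 14, 15, 18]
Total comparisons: 6

The merged array is [3, 10, 11, 13, 13, 14, 15, 18], requiring 6 comparisons. The merge step runs in O(n) time where n is the total number of elements.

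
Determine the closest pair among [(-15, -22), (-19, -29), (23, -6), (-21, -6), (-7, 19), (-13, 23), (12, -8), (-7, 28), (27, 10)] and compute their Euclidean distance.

Computing all pairwise distances among 9 points:

d((-15, -22), (-19, -29)) = 8.0623
d((-15, -22), (23, -6)) = 41.2311
d((-15, -22), (-21, -6)) = 17.088
d((-15, -22), (-7, 19)) = 41.7732
d((-15, -22), (-13, 23)) = 45.0444
d((-15, -22), (12, -8)) = 30.4138
d((-15, -22), (-7, 28)) = 50.636
d((-15, -22), (27, 10)) = 52.8015
d((-19, -29), (23, -6)) = 47.8853
d((-19, -29), (-21, -6)) = 23.0868
d((-19, -29), (-7, 19)) = 49.4773
d((-19, -29), (-13, 23)) = 52.345
d((-19, -29), (12, -8)) = 37.4433
d((-19, -29), (-7, 28)) = 58.2495
d((-19, -29), (27, 10)) = 60.3075
d((23, -6), (-21, -6)) = 44.0
d((23, -6), (-7, 19)) = 39.0512
d((23, -6), (-13, 23)) = 46.2277
d((23, -6), (12, -8)) = 11.1803
d((23, -6), (-7, 28)) = 45.3431
d((23, -6), (27, 10)) = 16.4924
d((-21, -6), (-7, 19)) = 28.6531
d((-21, -6), (-13, 23)) = 30.0832
d((-21, -6), (12, -8)) = 33.0606
d((-21, -6), (-7, 28)) = 36.7696
d((-21, -6), (27, 10)) = 50.5964
d((-7, 19), (-13, 23)) = 7.2111 <-- minimum
d((-7, 19), (12, -8)) = 33.0151
d((-7, 19), (-7, 28)) = 9.0
d((-7, 19), (27, 10)) = 35.171
d((-13, 23), (12, -8)) = 39.8246
d((-13, 23), (-7, 28)) = 7.8102
d((-13, 23), (27, 10)) = 42.0595
d((12, -8), (-7, 28)) = 40.7063
d((12, -8), (27, 10)) = 23.4307
d((-7, 28), (27, 10)) = 38.4708

Closest pair: (-7, 19) and (-13, 23) with distance 7.2111

The closest pair is (-7, 19) and (-13, 23) with Euclidean distance 7.2111. For 9 points, brute-force pairwise comparison is shown above. For large n, the divide-and-conquer algorithm (sort by x, recurse on halves, check the dividing strip) achieves O(n log n).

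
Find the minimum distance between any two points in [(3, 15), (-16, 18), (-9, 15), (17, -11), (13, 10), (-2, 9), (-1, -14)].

Computing all pairwise distances among 7 points:

d((3, 15), (-16, 18)) = 19.2354
d((3, 15), (-9, 15)) = 12.0
d((3, 15), (17, -11)) = 29.5296
d((3, 15), (13, 10)) = 11.1803
d((3, 15), (-2, 9)) = 7.8102
d((3, 15), (-1, -14)) = 29.2746
d((-16, 18), (-9, 15)) = 7.6158 <-- minimum
d((-16, 18), (17, -11)) = 43.9318
d((-16, 18), (13, 10)) = 30.0832
d((-16, 18), (-2, 9)) = 16.6433
d((-16, 18), (-1, -14)) = 35.3412
d((-9, 15), (17, -11)) = 36.7696
d((-9, 15), (13, 10)) = 22.561
d((-9, 15), (-2, 9)) = 9.2195
d((-9, 15), (-1, -14)) = 30.0832
d((17, -11), (13, 10)) = 21.3776
d((17, -11), (-2, 9)) = 27.5862
d((17, -11), (-1, -14)) = 18.2483
d((13, 10), (-2, 9)) = 15.0333
d((13, 10), (-1, -14)) = 27.7849
d((-2, 9), (-1, -14)) = 23.0217

Closest pair: (-16, 18) and (-9, 15) with distance 7.6158

The closest pair is (-16, 18) and (-9, 15) with Euclidean distance 7.6158. For 7 points, brute-force pairwise comparison is shown above. For large n, the divide-and-conquer algorithm (sort by x, recurse on halves, check the dividing strip) achieves O(n log n).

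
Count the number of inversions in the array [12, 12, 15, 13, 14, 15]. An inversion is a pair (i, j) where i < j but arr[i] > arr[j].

Finding inversions in [12, 12, 15, 13, 14, 15]:

(2, 3): arr[2]=15 > arr[3]=13
(2, 4): arr[2]=15 > arr[4]=14

Total inversions: 2

The array has 2 inversion(s): (2,3), (2,4). Each pair (i,j) satisfies i < j and arr[i] > arr[j].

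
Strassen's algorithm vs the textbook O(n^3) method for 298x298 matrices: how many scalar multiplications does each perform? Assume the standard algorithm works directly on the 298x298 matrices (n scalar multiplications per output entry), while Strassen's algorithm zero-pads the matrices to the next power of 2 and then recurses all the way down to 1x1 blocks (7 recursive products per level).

Matrix multiplication for 298x298 matrices:

Strassen's algorithm requires power-of-2 dimensions. Pad 298x298 to 512x512 (next power of 2).

Standard algorithm: 298^3 = 26463592 multiplications
Strassen's algorithm: 7^(log2(512)) = 7^9 = 40353607 multiplications
Difference: 26463592 - 40353607 = -13890015 (Strassen uses MORE here due to padding overhead — for small or just-over-power-of-2 n, padding can outweigh the per-level savings)

Standard: 26463592 multiplications (298^3). Strassen: 40353607 multiplications (7^9, after padding to 512x512). Strassen reduces 8 recursive multiplications to 7 at each level.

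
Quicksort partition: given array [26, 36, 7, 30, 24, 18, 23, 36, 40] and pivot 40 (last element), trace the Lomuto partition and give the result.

Lomuto partition with pivot = 40:

Initial array: [26, 36, 7, 30, 24, 18, 23, 36, 40]

arr[0]=26 <= 40: swap with position 0, array becomes [26, 36, 7, 30, 24, 18, 23, 36, 40]
arr[1]=36 <= 40: swap with position 1, array becomes [26, 36, 7, 30, 24, 18, 23, 36, 40]
arr[2]=7 <= 40: swap with position 2, array becomes [26, 36, 7, 30, 24, 18, 23, 36, 40]
arr[3]=30 <= 40: swap with position 3, array becomes [26, 36, 7, 30, 24, 18, 23, 36, 40]
arr[4]=24 <= 40: swap with position 4, array becomes [26, 36, 7, 30, 24, 18, 23, 36, 40]
arr[5]=18 <= 40: swap with position 5, array becomes [26, 36, 7, 30, 24, 18, 23, 36, 40]
arr[6]=23 <= 40: swap with position 6, array becomes [26, 36, 7, 30, 24, 18, 23, 36, 40]
arr[7]=36 <= 40: swap with position 7, array becomes [26, 36, 7, 30, 24, 18, 23, 36, 40]

Place pivot at position 8: [26, 36, 7, 30, 24, 18, 23, 36, 40]
Pivot position: 8

After partitioning with pivot 40, the array becomes [26, 36, 7, 30, 24, 18, 23, 36, 40]. The pivot is placed at index 8. All elements to the left of the pivot are <= 40, and all elements to the right are > 40.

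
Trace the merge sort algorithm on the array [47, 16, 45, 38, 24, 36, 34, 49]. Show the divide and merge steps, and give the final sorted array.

Merge sort trace:

Split: [47, 16, 45, 38, 24, 36, 34, 49] -> [47, 16, 45, 38] and [24, 36, 34, 49]
  Split: [47, 16, 45, 38] -> [47, 16] and [45, 38]
    Split: [47, 16] -> [47] and [16]
    Merge: [47] + [16] -> [16, 47]
    Split: [45, 38] -> [45] and [38]
    Merge: [45] + [38] -> [38, 45]
  Merge: [16, 47] + [38, 45] -> [16, 38, 45, 47]
  Split: [24, 36, 34, 49] -> [24, 36] and [34, 49]
    Split: [24, 36] -> [24] and [36]
    Merge: [24] + [36] -> [24, 36]
    Split: [34, 49] -> [34] and [49]
    Merge: [34] + [49] -> [34, 49]
  Merge: [24, 36] + [34, 49] -> [24, 34, 36, 49]
Merge: [16, 38, 45, 47] + [24, 34, 36, 49] -> [16, 24, 34, 36, 38, 45, 47, 49]

Final sorted array: [16, 24, 34, 36, 38, 45, 47, 49]

The merge sort proceeds by recursively splitting the array and merging sorted halves.
After all merges, the sorted array is [16, 24, 34, 36, 38, 45, 47, 49].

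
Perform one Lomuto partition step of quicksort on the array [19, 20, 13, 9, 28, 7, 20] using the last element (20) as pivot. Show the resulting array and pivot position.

Lomuto partition with pivot = 20:

Initial array: [19, 20, 13, 9, 28, 7, 20]

arr[0]=19 <= 20: swap with position 0, array becomes [19, 20, 13, 9, 28, 7, 20]
arr[1]=20 <= 20: swap with position 1, array becomes [19, 20, 13, 9, 28, 7, 20]
arr[2]=13 <= 20: swap with position 2, array becomes [19, 20, 13, 9, 28, 7, 20]
arr[3]=9 <= 20: swap with position 3, array becomes [19, 20, 13, 9, 28, 7, 20]
arr[4]=28 > 20: no swap
arr[5]=7 <= 20: swap with position 4, array becomes [19, 20, 13, 9, 7, 28, 20]

Place pivot at position 5: [19, 20, 13, 9, 7, 20, 28]
Pivot position: 5

After partitioning with pivot 20, the array becomes [19, 20, 13, 9, 7, 20, 28]. The pivot is placed at index 5. All elements to the left of the pivot are <= 20, and all elements to the right are > 20.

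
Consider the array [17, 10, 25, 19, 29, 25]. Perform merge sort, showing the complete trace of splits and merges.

Merge sort trace:

Split: [17, 10, 25, 19, 29, 25] -> [17, 10, 25] and [19, 29, 25]
  Split: [17, 10, 25] -> [17] and [10, 25]
    Split: [10, 25] -> [10] and [25]
    Merge: [10] + [25] -> [10, 25]
  Merge: [17] + [10, 25] -> [10, 17, 25]
  Split: [19, 29, 25] -> [19] and [29, 25]
    Split: [29, 25] -> [29] and [25]
    Merge: [29] + [25] -> [25, 29]
  Merge: [19] + [25, 29] -> [19, 25, 29]
Merge: [10, 17, 25] + [19, 25, 29] -> [10, 17, 19, 25, 25, 29]

Final sorted array: [10, 17, 19, 25, 25, 29]

The merge sort proceeds by recursively splitting the array and merging sorted halves.
After all merges, the sorted array is [10, 17, 19, 25, 25, 29].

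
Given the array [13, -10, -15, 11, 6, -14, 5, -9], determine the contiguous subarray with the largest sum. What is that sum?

Using Kadane's algorithm on [13, -10, -15, 11, 6, -14, 5, -9]:

Scanning through the array:
Position 1 (value -10): max_ending_here = 3, max_so_far = 13
Position 2 (value -15): max_ending_here = -12, max_so_far = 13
Position 3 (value 11): max_ending_here = 11, max_so_far = 13
Position 4 (value 6): max_ending_here = 17, max_so_far = 17
Position 5 (value -14): max_ending_here = 3, max_so_far = 17
Position 6 (value 5): max_ending_here = 8, max_so_far = 17
Position 7 (value -9): max_ending_here = -1, max_so_far = 17

Maximum subarray: [11, 6]
Maximum sum: 17

The maximum subarray is [11, 6] with sum 17. This subarray runs from index 3 to index 4.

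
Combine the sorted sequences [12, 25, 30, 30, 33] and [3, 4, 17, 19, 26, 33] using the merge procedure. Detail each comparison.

Merging process:

Compare 12 vs 3: take 3 from right. Merged: [3]
Compare 12 vs 4: take 4 from right. Merged: [3, 4]
Compare 12 vs 17: take 12 from left. Merged: [3, 4, 12]
Compare 25 vs 17: take 17 from right. Merged: [3, 4, 12, 17]
Compare 25 vs 19: take 19 from right. Merged: [3, 4, 12, 17, 19]
Compare 25 vs 26: take 25 from left. Merged: [3, 4, 12, 17, 19, 25]
Compare 30 vs 26: take 26 from right. Merged: [3, 4, 12, 17, 19, 25, 26]
Compare 30 vs 33: take 30 from left. Merged: [3, 4, 12, 17, 19, 25, 26, 30]
Compare 30 vs 33: take 30 from left. Merged: [3, 4, 12, 17, 19, 25, 26, 30, 30]
Compare 33 vs 33: take 33 from left. Merged: [3, 4, 12, 17, 19, 25, 26, 30, 30, 33]
Append remaining from right: [33]. Merged: [3, 4, 12, 17, 19, 25, 26, 30, 30, 33, 33]

Final merged array: [3, 4, 12, 17, 19, 25, 26, 30, 30, 33, 33]
Total comparisons: 10

The merged array is [3, 4, 12, 17, 19, 25, 26, 30, 30, 33, 33], requiring 10 comparisons. The merge step runs in O(n) time where n is the total number of elements.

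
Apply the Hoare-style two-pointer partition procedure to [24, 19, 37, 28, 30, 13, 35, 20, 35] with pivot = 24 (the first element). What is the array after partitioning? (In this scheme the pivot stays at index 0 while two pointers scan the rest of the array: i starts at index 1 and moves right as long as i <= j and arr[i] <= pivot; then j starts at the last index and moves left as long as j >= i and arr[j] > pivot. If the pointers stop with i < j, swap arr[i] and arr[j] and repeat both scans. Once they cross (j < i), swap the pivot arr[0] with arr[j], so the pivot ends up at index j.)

Hoare-style two-pointer partition with pivot = 24:

Initial array: [24, 19, 37, 28, 30, 13, 35, 20, 35]

Pointers start at i = 1, j = 8.
i stops at index 2 (arr[2]=37 > 24), j stops at index 7 (arr[7]=20 <= 24): swap arr[2] and arr[7], array becomes [24, 19, 20, 28, 30, 13, 35, 37, 35]
i stops at index 3 (arr[3]=28 > 24), j stops at index 5 (arr[5]=13 <= 24): swap arr[3] and arr[5], array becomes [24, 19, 20, 13, 30, 28, 35, 37, 35]
i ends at 4, j ends at 3: the pointers have crossed (j < i), so scanning stops.

Swap pivot arr[0] with arr[3] to place pivot at position 3: [13, 19, 20, 24, 30, 28, 35, 37, 35]
Pivot position: 3

After partitioning with pivot 24, the array becomes [13, 19, 20, 24, 30, 28, 35, 37, 35]. The pivot is placed at index 3. All elements to the left of the pivot are <= 24, and all elements to the right are > 24.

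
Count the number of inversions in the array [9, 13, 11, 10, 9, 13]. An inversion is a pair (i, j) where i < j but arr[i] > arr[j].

Finding inversions in [9, 13, 11, 10, 9, 13]:

(1, 2): arr[1]=13 > arr[2]=11
(1, 3): arr[1]=13 > arr[3]=10
(1, 4): arr[1]=13 > arr[4]=9
(2, 3): arr[2]=11 > arr[3]=10
(2, 4): arr[2]=11 > arr[4]=9
(3, 4): arr[3]=10 > arr[4]=9

Total inversions: 6

The array has 6 inversion(s): (1,2), (1,3), (1,4), (2,3), (2,4), (3,4). Each pair (i,j) satisfies i < j and arr[i] > arr[j].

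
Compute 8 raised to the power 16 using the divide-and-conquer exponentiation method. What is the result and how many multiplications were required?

Computing 8^16 by squaring (build up from 8^1; each line after the first costs one multiplication):

8^1 = 8
8^2 = (8^1)^2 = 8^2 = 64
8^4 = (8^2)^2 = 64^2 = 4096
8^8 = (8^4)^2 = 4096^2 = 16777216
8^16 = (8^8)^2 = 16777216^2 = 281474976710656

Result: 281474976710656
Multiplications needed: 4 (4 lines after 8^1)

8^16 = 281474976710656. Using exponentiation by squaring, this requires 4 multiplications. The key idea: if the exponent is even, square the half-power; if odd, multiply by the base once.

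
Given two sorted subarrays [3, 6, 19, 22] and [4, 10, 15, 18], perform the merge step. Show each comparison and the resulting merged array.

Merging process:

Compare 3 vs 4: take 3 from left. Merged: [3]
Compare 6 vs 4: take 4 from right. Merged: [3, 4]
Compare 6 vs 10: take 6 from left. Merged: [3, 4, 6]
Compare 19 vs 10: take 10 from right. Merged: [3, 4, 6, 10]
Compare 19 vs 15: take 15 from right. Merged: [3, 4, 6, 10, 15]
Compare 19 vs 18: take 18 from right. Merged: [3, 4, 6, 10, 15, 18]
Append remaining from left: [19, 22]. Merged: [3, 4, 6, 10, 15, 18, 19, 22]

Final merged array: [3, 4, 6, 10, 15, 18, 19, 22]
Total comparisons: 6

The merged array is [3, 4, 6, 10, 15, 18, 19, 22], requiring 6 comparisons. The merge step runs in O(n) time where n is the total number of elements.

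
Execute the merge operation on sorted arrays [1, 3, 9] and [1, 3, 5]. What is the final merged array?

Merging process:

Compare 1 vs 1: take 1 from left. Merged: [1]
Compare 3 vs 1: take 1 from right. Merged: [1, 1]
Compare 3 vs 3: take 3 from left. Merged: [1, 1, 3]
Compare 9 vs 3: take 3 from right. Merged: [1, 1, 3, 3]
Compare 9 vs 5: take 5 from right. Merged: [1, 1, 3, 3, 5]
Append remaining from left: [9]. Merged: [1, 1, 3, 3, 5, 9]

Final merged array: [1, 1, 3, 3, 5, 9]
Total comparisons: 5

The merged array is [1, 1, 3, 3, 5, 9], requiring 5 comparisons. The merge step runs in O(n) time where n is the total number of elements.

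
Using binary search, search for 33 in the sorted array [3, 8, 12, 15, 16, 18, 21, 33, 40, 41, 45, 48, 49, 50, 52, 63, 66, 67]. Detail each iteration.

Binary search for 33 in [3, 8, 12, 15, 16, 18, 21, 33, 40, 41, 45, 48, 49, 50, 52, 63, 66, 67]:

lo=0, hi=17, mid=8, arr[mid]=40 -> 40 > 33, search left half
lo=0, hi=7, mid=3, arr[mid]=15 -> 15 < 33, search right half
lo=4, hi=7, mid=5, arr[mid]=18 -> 18 < 33, search right half
lo=6, hi=7, mid=6, arr[mid]=21 -> 21 < 33, search right half
lo=7, hi=7, mid=7, arr[mid]=33 -> Found target at index 7!

Binary search finds 33 at index 7 after 5 comparisons. The search repeatedly halves the search space by comparing with the middle element.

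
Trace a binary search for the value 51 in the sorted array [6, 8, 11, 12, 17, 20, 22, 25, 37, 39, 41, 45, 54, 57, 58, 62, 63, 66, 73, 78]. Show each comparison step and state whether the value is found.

Binary search for 51 in [6, 8, 11, 12, 17, 20, 22, 25, 37, 39, 41, 45, 54, 57, 58, 62, 63, 66, 73, 78]:

lo=0, hi=19, mid=9, arr[mid]=39 -> 39 < 51, search right half
lo=10, hi=19, mid=14, arr[mid]=58 -> 58 > 51, search left half
lo=10, hi=13, mid=11, arr[mid]=45 -> 45 < 51, search right half
lo=12, hi=13, mid=12, arr[mid]=54 -> 54 > 51, search left half
lo=12 > hi=11, target 51 not found

Binary search determines that 51 is not in the array after 4 comparisons. The search space was exhausted without finding the target.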